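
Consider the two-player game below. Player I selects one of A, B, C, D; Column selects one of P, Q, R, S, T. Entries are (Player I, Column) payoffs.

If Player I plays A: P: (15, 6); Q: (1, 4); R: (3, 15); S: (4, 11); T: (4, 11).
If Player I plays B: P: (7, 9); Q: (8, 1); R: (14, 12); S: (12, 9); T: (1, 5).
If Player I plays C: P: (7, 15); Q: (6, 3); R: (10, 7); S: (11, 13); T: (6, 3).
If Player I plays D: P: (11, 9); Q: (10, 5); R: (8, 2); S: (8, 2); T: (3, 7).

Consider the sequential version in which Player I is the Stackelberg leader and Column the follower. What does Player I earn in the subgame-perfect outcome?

Column best-responds to each possible Player I move:
- A: BR = R, leader payoff 3.
- B: BR = R, leader payoff 14.
- C: BR = P, leader payoff 7.
- D: BR = P, leader payoff 11.
Among 3, 14, 7, 11, the best is 14 at B. Subgame-perfect outcome: (B, R) with payoffs (14, 12).

14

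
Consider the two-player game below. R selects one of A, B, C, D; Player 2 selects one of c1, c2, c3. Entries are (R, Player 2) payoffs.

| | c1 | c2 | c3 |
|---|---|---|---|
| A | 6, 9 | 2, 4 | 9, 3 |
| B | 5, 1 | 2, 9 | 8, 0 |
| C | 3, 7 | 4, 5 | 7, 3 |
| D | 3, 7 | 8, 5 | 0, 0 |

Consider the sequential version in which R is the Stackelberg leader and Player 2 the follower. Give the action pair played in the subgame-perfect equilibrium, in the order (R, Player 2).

(A, c1)

Solve by backward induction (R leads).
- A → Player 2 plays c1 (best of 9, 4, 3); R gets 6.
- B → Player 2 plays c2 (best of 1, 9, 0); R gets 2.
- C → Player 2 plays c1 (best of 7, 5, 3); R gets 3.
- D → Player 2 plays c1 (best of 7, 5, 0); R gets 3.
Among 6, 2, 3, 3, the best is 6 at A. Subgame-perfect outcome: (A, c1) with payoffs (6, 9).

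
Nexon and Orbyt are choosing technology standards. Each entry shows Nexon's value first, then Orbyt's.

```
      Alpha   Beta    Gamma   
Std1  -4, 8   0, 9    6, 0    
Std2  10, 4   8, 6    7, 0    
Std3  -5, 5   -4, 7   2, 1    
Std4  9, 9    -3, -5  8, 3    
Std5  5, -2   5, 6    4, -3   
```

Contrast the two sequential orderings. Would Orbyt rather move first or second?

second

If Nexon leads: Orbyt's best replies are Std1→Beta, Std2→Beta, Std3→Beta, Std4→Alpha, Std5→Beta; Nexon's induced payoffs 0, 8, -4, 9, 5; outcome (Std4, Alpha), payoffs (9, 9).
If Orbyt leads: Nexon's best replies are Alpha→Std2, Beta→Std2, Gamma→Std4; Orbyt's induced payoffs 4, 6, 3; outcome (Std2, Beta), payoffs (8, 6).
Orbyt gets 6 moving first and 9 moving second, so Orbyt prefers to move second.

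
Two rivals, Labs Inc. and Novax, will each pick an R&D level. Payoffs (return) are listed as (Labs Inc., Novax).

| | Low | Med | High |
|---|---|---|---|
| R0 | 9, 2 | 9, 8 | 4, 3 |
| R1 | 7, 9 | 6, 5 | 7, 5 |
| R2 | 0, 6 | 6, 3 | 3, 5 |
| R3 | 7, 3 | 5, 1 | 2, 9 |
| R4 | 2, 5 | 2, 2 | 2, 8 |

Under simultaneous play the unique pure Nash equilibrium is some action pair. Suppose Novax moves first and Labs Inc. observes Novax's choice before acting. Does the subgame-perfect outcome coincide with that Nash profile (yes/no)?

yes

Backward induction with Novax moving first.
- Low → Labs Inc. plays R0 (best of 9, 7, 0, 7, 2); Novax gets 2.
- Med → Labs Inc. plays R0 (best of 9, 6, 6, 5, 2); Novax gets 8.
- High → Labs Inc. plays R1 (best of 4, 7, 3, 2, 2); Novax gets 5.
Novax's induced payoffs are 2, 8, 5, so Novax commits to Med. Subgame-perfect outcome: (R0, Med) with payoffs (9, 8).
Under simultaneous play:
Labs Inc.'s best replies: Low→R0; Med→R0; High→R1.
Novax's best replies: R0→Med; R1→Low; R2→Low; R3→High; R4→High.
The unique mutual best reply is (R0, Med), giving (9, 8).
Sequential outcome (R0, Med) coincides with the Nash profile (R0, Med).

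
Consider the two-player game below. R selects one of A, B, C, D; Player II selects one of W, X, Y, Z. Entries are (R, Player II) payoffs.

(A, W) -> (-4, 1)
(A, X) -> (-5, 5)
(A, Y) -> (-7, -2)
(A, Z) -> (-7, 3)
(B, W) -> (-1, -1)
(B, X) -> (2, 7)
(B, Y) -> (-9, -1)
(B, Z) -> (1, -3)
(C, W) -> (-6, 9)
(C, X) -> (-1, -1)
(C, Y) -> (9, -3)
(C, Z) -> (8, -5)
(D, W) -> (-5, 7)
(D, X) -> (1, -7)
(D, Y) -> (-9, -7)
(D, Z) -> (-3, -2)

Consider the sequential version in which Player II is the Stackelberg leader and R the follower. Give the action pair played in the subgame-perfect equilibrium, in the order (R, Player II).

R best-responds to each possible Player II move:
- W: R compares -4, -1, -6, -5 and picks B; Player II would get -1.
- X: R compares -5, 2, -1, 1 and picks B; Player II would get 7.
- Y: R compares -7, -9, 9, -9 and picks C; Player II would get -3.
- Z: R compares -7, 1, 8, -3 and picks C; Player II would get -5.
Player II's induced payoffs are -1, 7, -3, -5, so Player II commits to X. Subgame-perfect outcome: (B, X) with payoffs (2, 7).

(B, X)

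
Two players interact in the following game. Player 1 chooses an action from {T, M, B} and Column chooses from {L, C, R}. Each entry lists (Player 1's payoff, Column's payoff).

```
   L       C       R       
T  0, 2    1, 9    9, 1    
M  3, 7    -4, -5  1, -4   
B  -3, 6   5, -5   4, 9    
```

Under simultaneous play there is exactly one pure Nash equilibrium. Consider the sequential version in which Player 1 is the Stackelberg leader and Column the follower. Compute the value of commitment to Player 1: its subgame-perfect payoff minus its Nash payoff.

1

Column best-responds to each possible Player 1 move:
- T: Column compares 2, 9, 1 and picks C; Player 1 would get 1.
- M: Column compares 7, -5, -4 and picks L; Player 1 would get 3.
- B: Column compares 6, -5, 9 and picks R; Player 1 would get 4.
Among 1, 3, 4, the best is 4 at B. Subgame-perfect outcome: (B, R) with payoffs (4, 9).
Under simultaneous play:
Player 1's best replies: L→M; C→B; R→T.
Column's best replies: T→C; M→L; B→R.
The unique mutual best reply is (M, L), giving (3, 7).
Player 1's commitment gain: 4 − 3 = 1.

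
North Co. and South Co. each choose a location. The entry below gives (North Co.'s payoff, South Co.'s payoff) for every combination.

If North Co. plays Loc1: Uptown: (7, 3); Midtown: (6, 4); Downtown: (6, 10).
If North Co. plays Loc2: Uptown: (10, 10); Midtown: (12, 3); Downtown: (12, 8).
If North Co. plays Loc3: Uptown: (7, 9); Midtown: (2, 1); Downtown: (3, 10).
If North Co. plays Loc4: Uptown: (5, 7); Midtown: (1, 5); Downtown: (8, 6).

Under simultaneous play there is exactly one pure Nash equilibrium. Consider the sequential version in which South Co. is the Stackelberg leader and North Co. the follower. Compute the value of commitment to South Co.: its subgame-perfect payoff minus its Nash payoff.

Solve by backward induction (South Co. leads).
- Uptown: North Co. compares 7, 10, 7, 5 and picks Loc2; South Co. would get 10.
- Midtown: North Co. compares 6, 12, 2, 1 and picks Loc2; South Co. would get 3.
- Downtown: North Co. compares 6, 12, 3, 8 and picks Loc2; South Co. would get 8.
South Co.'s induced payoffs are 10, 3, 8, so South Co. commits to Uptown. Subgame-perfect outcome: (Loc2, Uptown) with payoffs (10, 10).
Now find the simultaneous Nash equilibrium.
North Co.'s best replies: Uptown→Loc2; Midtown→Loc2; Downtown→Loc2.
South Co.'s best replies: Loc1→Downtown; Loc2→Uptown; Loc3→Downtown; Loc4→Uptown.
The unique mutual best reply is (Loc2, Uptown), giving (10, 10).
South Co.'s commitment gain: 10 − 10 = 0.

0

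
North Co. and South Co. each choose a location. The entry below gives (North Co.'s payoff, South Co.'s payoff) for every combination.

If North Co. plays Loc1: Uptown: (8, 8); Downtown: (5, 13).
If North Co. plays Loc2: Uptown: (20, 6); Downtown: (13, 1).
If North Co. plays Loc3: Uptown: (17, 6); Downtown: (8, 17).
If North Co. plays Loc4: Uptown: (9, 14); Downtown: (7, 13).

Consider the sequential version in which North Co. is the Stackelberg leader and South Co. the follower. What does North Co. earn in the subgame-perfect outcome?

20

Solve by backward induction (North Co. leads).
- Loc1: South Co. compares 8, 13 and picks Downtown; North Co. would get 5.
- Loc2: South Co. compares 6, 1 and picks Uptown; North Co. would get 20.
- Loc3: South Co. compares 6, 17 and picks Downtown; North Co. would get 8.
- Loc4: South Co. compares 14, 13 and picks Uptown; North Co. would get 9.
Maximizing over 5, 20, 8, 9, North Co. chooses Loc2. Subgame-perfect outcome: (Loc2, Uptown) with payoffs (20, 6).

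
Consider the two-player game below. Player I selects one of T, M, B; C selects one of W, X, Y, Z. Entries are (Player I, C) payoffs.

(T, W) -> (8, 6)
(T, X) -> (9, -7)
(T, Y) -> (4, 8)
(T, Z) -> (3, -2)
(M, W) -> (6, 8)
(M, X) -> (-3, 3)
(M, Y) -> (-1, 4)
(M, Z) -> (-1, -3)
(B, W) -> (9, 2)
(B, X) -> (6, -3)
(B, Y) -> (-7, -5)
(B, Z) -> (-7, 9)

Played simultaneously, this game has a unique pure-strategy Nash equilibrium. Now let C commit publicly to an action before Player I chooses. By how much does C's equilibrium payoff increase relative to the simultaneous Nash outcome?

0

Player I best-responds to each possible C move:
- W: BR = B, leader payoff 2.
- X: BR = T, leader payoff -7.
- Y: BR = T, leader payoff 8.
- Z: BR = T, leader payoff -2.
C's induced payoffs are 2, -7, 8, -2, so C commits to Y. Subgame-perfect outcome: (T, Y) with payoffs (4, 8).
For the simultaneous game, intersect best replies.
Player I's best replies: W→B; X→T; Y→T; Z→T.
C's best replies: T→Y; M→W; B→Z.
Only (T, Y) has each player best-responding; Nash payoffs (4, 8).
C's commitment gain: 8 − 8 = 0.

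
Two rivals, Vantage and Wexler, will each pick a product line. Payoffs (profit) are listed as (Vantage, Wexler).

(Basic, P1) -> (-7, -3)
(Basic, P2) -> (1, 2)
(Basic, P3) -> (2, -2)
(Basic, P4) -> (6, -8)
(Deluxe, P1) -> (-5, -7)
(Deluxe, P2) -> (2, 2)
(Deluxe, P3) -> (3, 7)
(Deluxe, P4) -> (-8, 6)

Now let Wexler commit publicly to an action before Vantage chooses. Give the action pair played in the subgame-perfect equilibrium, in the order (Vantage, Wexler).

Work backward from Vantage's decision.
- P1: Vantage compares -7, -5 and picks Deluxe; Wexler would get -7.
- P2: Vantage compares 1, 2 and picks Deluxe; Wexler would get 2.
- P3: Vantage compares 2, 3 and picks Deluxe; Wexler would get 7.
- P4: Vantage compares 6, -8 and picks Basic; Wexler would get -8.
Maximizing over -7, 2, 7, -8, Wexler chooses P3. Subgame-perfect outcome: (Deluxe, P3) with payoffs (3, 7).

(Deluxe, P3)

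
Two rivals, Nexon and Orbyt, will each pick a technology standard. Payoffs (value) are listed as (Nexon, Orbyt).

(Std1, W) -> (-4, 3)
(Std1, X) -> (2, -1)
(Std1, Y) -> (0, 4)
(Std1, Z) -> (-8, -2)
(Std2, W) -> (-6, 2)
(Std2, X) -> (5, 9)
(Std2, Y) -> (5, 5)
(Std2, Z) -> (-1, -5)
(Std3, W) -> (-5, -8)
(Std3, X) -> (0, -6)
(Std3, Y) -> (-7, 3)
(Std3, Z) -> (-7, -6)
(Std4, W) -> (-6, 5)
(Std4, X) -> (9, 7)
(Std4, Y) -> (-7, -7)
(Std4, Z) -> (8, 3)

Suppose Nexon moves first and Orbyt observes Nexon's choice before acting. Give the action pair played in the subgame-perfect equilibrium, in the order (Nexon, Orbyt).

Solve by backward induction (Nexon leads).
- Std1 → Orbyt plays Y (best of 3, -1, 4, -2); Nexon gets 0.
- Std2 → Orbyt plays X (best of 2, 9, 5, -5); Nexon gets 5.
- Std3 → Orbyt plays Y (best of -8, -6, 3, -6); Nexon gets -7.
- Std4 → Orbyt plays X (best of 5, 7, -7, 3); Nexon gets 9.
Nexon's induced payoffs are 0, 5, -7, 9, so Nexon commits to Std4. Subgame-perfect outcome: (Std4, X) with payoffs (9, 7).

(Std4, X)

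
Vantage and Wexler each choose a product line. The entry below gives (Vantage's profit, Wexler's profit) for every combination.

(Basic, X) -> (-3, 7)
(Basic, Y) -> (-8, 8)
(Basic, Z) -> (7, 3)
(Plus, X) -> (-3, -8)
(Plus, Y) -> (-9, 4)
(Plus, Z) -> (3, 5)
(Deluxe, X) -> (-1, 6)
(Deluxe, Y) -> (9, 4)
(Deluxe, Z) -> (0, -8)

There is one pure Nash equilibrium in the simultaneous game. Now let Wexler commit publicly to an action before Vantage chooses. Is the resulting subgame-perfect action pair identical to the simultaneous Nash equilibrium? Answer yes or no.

Vantage best-responds to each possible Wexler move:
- X: BR = Deluxe, leader payoff 6.
- Y: BR = Deluxe, leader payoff 4.
- Z: BR = Basic, leader payoff 3.
Among 6, 4, 3, the best is 6 at X. Subgame-perfect outcome: (Deluxe, X) with payoffs (-1, 6).
Now find the simultaneous Nash equilibrium.
Vantage's best replies: X→Deluxe; Y→Deluxe; Z→Basic.
Wexler's best replies: Basic→Y; Plus→Z; Deluxe→X.
The unique mutual best reply is (Deluxe, X), giving (-1, 6).
Sequential outcome (Deluxe, X) coincides with the Nash profile (Deluxe, X).

yes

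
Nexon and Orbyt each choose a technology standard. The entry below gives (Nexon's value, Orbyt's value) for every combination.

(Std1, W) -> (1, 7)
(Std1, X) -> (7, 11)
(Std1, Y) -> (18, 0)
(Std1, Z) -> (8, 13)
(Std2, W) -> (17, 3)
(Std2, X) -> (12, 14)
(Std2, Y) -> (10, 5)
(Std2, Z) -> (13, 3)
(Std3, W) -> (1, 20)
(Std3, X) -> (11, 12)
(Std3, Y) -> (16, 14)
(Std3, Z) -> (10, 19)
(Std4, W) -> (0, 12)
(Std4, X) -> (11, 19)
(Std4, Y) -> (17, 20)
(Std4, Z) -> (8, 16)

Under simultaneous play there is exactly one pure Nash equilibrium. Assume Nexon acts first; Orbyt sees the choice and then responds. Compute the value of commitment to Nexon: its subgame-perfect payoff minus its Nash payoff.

5

Orbyt best-responds to each possible Nexon move:
- Std1: Orbyt compares 7, 11, 0, 13 and picks Z; Nexon would get 8.
- Std2: Orbyt compares 3, 14, 5, 3 and picks X; Nexon would get 12.
- Std3: Orbyt compares 20, 12, 14, 19 and picks W; Nexon would get 1.
- Std4: Orbyt compares 12, 19, 20, 16 and picks Y; Nexon would get 17.
Among 8, 12, 1, 17, the best is 17 at Std4. Subgame-perfect outcome: (Std4, Y) with payoffs (17, 20).
Now find the simultaneous Nash equilibrium.
Nexon's best replies: W→Std2; X→Std2; Y→Std1; Z→Std2.
Orbyt's best replies: Std1→Z; Std2→X; Std3→W; Std4→Y.
Only (Std2, X) has each player best-responding; Nash payoffs (12, 14).
Nexon's commitment gain: 17 − 12 = 5.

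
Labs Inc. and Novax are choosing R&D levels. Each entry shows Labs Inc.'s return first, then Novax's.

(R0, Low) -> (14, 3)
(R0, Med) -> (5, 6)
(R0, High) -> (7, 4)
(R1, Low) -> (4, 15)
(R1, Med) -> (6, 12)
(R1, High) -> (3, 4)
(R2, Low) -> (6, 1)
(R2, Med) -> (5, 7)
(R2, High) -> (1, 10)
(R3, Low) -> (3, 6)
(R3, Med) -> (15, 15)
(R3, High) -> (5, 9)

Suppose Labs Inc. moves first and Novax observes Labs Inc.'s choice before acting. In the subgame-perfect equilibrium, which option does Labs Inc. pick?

R3

Backward induction with Labs Inc. moving first.
- R0: Novax compares 3, 6, 4 and picks Med; Labs Inc. would get 5.
- R1: Novax compares 15, 12, 4 and picks Low; Labs Inc. would get 4.
- R2: Novax compares 1, 7, 10 and picks High; Labs Inc. would get 1.
- R3: Novax compares 6, 15, 9 and picks Med; Labs Inc. would get 15.
Labs Inc.'s induced payoffs are 5, 4, 1, 15, so Labs Inc. commits to R3. Subgame-perfect outcome: (R3, Med) with payoffs (15, 15).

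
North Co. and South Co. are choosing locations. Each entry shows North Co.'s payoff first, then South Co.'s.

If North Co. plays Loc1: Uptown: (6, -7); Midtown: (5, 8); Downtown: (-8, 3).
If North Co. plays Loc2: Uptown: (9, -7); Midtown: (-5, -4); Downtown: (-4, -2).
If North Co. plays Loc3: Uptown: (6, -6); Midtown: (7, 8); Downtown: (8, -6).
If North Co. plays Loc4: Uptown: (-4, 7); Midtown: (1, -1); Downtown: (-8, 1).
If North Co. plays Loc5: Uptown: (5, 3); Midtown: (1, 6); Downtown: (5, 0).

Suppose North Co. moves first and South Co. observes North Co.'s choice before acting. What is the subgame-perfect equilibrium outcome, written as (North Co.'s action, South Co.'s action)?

(Loc3, Midtown)

Backward induction with North Co. moving first.
- Loc1 → South Co. plays Midtown (best of -7, 8, 3); North Co. gets 5.
- Loc2 → South Co. plays Downtown (best of -7, -4, -2); North Co. gets -4.
- Loc3 → South Co. plays Midtown (best of -6, 8, -6); North Co. gets 7.
- Loc4 → South Co. plays Uptown (best of 7, -1, 1); North Co. gets -4.
- Loc5 → South Co. plays Midtown (best of 3, 6, 0); North Co. gets 1.
North Co.'s induced payoffs are 5, -4, 7, -4, 1, so North Co. commits to Loc3. Subgame-perfect outcome: (Loc3, Midtown) with payoffs (7, 8).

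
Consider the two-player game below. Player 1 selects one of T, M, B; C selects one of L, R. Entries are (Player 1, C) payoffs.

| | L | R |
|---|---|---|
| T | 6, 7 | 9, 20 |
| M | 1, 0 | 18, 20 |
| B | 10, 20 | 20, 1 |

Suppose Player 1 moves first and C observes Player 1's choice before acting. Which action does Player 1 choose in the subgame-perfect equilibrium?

M

Backward induction with Player 1 moving first.
- T: C compares 7, 20 and picks R; Player 1 would get 9.
- M: C compares 0, 20 and picks R; Player 1 would get 18.
- B: C compares 20, 1 and picks L; Player 1 would get 10.
Player 1's induced payoffs are 9, 18, 10, so Player 1 commits to M. Subgame-perfect outcome: (M, R) with payoffs (18, 20).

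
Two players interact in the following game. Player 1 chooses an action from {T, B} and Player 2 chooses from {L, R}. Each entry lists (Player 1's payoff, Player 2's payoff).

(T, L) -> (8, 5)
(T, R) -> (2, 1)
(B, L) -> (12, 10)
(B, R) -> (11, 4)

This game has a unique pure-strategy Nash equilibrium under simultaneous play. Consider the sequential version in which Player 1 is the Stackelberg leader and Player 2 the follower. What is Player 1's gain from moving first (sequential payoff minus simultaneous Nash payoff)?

Solve by backward induction (Player 1 leads).
- T → Player 2 plays L (best of 5, 1); Player 1 gets 8.
- B → Player 2 plays L (best of 10, 4); Player 1 gets 12.
Maximizing over 8, 12, Player 1 chooses B. Subgame-perfect outcome: (B, L) with payoffs (12, 10).
For the simultaneous game, intersect best replies.
Player 1's best replies: L→B; R→B.
Player 2's best replies: T→L; B→L.
Only (B, L) has each player best-responding; Nash payoffs (12, 10).
Player 1's commitment gain: 12 − 12 = 0.

0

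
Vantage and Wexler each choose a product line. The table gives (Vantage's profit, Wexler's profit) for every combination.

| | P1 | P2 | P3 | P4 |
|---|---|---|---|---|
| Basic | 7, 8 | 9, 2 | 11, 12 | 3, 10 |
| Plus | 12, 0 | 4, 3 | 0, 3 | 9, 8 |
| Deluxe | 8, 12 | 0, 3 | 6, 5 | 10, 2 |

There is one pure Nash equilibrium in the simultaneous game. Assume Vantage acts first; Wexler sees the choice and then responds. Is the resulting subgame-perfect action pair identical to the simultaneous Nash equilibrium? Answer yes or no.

yes

Backward induction with Vantage moving first.
- Basic: Wexler compares 8, 2, 12, 10 and picks P3; Vantage would get 11.
- Plus: Wexler compares 0, 3, 3, 8 and picks P4; Vantage would get 9.
- Deluxe: Wexler compares 12, 3, 5, 2 and picks P1; Vantage would get 8.
Maximizing over 11, 9, 8, Vantage chooses Basic. Subgame-perfect outcome: (Basic, P3) with payoffs (11, 12).
Under simultaneous play:
Vantage's best replies: P1→Plus; P2→Basic; P3→Basic; P4→Deluxe.
Wexler's best replies: Basic→P3; Plus→P4; Deluxe→P1.
The unique mutual best reply is (Basic, P3), giving (11, 12).
Sequential outcome (Basic, P3) coincides with the Nash profile (Basic, P3).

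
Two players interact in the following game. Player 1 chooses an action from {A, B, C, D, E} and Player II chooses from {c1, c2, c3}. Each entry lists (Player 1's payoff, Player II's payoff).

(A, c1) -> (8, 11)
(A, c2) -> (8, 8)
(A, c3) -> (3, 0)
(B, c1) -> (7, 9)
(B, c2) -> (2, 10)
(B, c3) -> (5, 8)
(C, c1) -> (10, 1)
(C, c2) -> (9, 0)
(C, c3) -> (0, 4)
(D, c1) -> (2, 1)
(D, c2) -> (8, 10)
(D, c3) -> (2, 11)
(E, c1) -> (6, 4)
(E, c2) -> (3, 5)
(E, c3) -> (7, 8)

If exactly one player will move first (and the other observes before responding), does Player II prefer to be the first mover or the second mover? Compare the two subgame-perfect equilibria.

second

If Player 1 leads: Player II's best replies are A→c1, B→c2, C→c3, D→c3, E→c3; Player 1's induced payoffs 8, 2, 0, 2, 7; outcome (A, c1), payoffs (8, 11).
If Player II leads: Player 1's best replies are c1→C, c2→C, c3→E; Player II's induced payoffs 1, 0, 8; outcome (E, c3), payoffs (7, 8).
Player II gets 8 moving first and 11 moving second, so Player II prefers to move second.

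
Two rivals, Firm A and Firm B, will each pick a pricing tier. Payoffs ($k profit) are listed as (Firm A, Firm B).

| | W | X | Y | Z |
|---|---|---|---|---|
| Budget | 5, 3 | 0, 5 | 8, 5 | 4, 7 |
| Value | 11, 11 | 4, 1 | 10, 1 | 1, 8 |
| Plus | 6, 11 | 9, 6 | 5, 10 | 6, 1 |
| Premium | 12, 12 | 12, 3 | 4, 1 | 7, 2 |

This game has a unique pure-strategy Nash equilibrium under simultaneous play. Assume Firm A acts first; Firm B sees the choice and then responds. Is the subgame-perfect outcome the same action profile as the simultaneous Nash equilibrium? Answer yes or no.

Firm B best-responds to each possible Firm A move:
- Budget: BR = Z, leader payoff 4.
- Value: BR = W, leader payoff 11.
- Plus: BR = W, leader payoff 6.
- Premium: BR = W, leader payoff 12.
Firm A's induced payoffs are 4, 11, 6, 12, so Firm A commits to Premium. Subgame-perfect outcome: (Premium, W) with payoffs (12, 12).
Under simultaneous play:
Firm A's best replies: W→Premium; X→Premium; Y→Value; Z→Premium.
Firm B's best replies: Budget→Z; Value→W; Plus→W; Premium→W.
The unique mutual best reply is (Premium, W), giving (12, 12).
Sequential outcome (Premium, W) coincides with the Nash profile (Premium, W).

yes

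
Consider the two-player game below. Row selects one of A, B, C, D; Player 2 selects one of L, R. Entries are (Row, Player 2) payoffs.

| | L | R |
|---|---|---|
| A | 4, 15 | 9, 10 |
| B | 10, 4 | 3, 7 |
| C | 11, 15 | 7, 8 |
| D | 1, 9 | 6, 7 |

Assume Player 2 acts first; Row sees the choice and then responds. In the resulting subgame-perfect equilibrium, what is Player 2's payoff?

Solve by backward induction (Player 2 leads).
- L: Row compares 4, 10, 11, 1 and picks C; Player 2 would get 15.
- R: Row compares 9, 3, 7, 6 and picks A; Player 2 would get 10.
Among 15, 10, the best is 15 at L. Subgame-perfect outcome: (C, L) with payoffs (11, 15).

15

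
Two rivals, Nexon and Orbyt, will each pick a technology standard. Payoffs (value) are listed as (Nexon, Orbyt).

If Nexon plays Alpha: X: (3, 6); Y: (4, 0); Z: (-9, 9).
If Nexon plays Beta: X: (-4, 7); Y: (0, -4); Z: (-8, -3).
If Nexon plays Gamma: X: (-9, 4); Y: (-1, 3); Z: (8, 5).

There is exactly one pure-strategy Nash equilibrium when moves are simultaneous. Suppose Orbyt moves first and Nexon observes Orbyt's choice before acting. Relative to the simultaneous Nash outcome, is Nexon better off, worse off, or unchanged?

Nexon best-responds to each possible Orbyt move:
- X → Nexon plays Alpha (best of 3, -4, -9); Orbyt gets 6.
- Y → Nexon plays Alpha (best of 4, 0, -1); Orbyt gets 0.
- Z → Nexon plays Gamma (best of -9, -8, 8); Orbyt gets 5.
Orbyt's induced payoffs are 6, 0, 5, so Orbyt commits to X. Subgame-perfect outcome: (Alpha, X) with payoffs (3, 6).
Now find the simultaneous Nash equilibrium.
Nexon's best replies: X→Alpha; Y→Alpha; Z→Gamma.
Orbyt's best replies: Alpha→Z; Beta→X; Gamma→Z.
Only (Gamma, Z) has each player best-responding; Nash payoffs (8, 5).
Nexon earns 3 sequentially versus 8 at the Nash outcome: worse off.

worse off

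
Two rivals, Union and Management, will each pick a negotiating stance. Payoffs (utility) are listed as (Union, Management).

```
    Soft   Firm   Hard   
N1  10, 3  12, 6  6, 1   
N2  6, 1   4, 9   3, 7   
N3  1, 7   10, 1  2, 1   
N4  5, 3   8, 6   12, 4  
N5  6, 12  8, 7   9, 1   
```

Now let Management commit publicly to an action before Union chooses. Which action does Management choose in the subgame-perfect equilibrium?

Firm

Work backward from Union's decision.
- Soft: Union compares 10, 6, 1, 5, 6 and picks N1; Management would get 3.
- Firm: Union compares 12, 4, 10, 8, 8 and picks N1; Management would get 6.
- Hard: Union compares 6, 3, 2, 12, 9 and picks N4; Management would get 4.
Maximizing over 3, 6, 4, Management chooses Firm. Subgame-perfect outcome: (N1, Firm) with payoffs (12, 6).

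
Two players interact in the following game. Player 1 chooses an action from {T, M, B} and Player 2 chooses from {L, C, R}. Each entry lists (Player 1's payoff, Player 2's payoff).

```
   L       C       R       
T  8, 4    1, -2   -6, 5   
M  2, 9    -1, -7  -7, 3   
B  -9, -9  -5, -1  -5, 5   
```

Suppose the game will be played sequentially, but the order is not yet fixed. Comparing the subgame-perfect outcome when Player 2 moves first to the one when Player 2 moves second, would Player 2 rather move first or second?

If Player 1 leads: Player 2's best replies are T→R, M→L, B→R; Player 1's induced payoffs -6, 2, -5; outcome (M, L), payoffs (2, 9).
If Player 2 leads: Player 1's best replies are L→T, C→T, R→B; Player 2's induced payoffs 4, -2, 5; outcome (B, R), payoffs (-5, 5).
Player 2 gets 5 moving first and 9 moving second, so Player 2 prefers to move second.

second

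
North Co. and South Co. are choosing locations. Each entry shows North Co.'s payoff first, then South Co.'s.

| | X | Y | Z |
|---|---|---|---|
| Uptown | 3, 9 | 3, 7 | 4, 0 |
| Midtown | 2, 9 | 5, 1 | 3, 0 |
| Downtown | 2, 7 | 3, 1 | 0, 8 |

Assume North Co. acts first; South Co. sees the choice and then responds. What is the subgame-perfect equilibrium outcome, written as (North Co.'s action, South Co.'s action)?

(Uptown, X)

Work backward from South Co.'s decision.
- Uptown: South Co. compares 9, 7, 0 and picks X; North Co. would get 3.
- Midtown: South Co. compares 9, 1, 0 and picks X; North Co. would get 2.
- Downtown: South Co. compares 7, 1, 8 and picks Z; North Co. would get 0.
Maximizing over 3, 2, 0, North Co. chooses Uptown. Subgame-perfect outcome: (Uptown, X) with payoffs (3, 9).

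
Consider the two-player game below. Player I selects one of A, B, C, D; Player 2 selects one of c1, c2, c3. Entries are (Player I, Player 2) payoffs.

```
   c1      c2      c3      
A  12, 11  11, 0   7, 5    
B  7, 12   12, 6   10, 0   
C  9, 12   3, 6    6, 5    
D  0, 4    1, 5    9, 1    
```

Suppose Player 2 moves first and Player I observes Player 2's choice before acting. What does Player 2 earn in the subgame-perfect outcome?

Player I best-responds to each possible Player 2 move:
- c1: BR = A, leader payoff 11.
- c2: BR = B, leader payoff 6.
- c3: BR = B, leader payoff 0.
Among 11, 6, 0, the best is 11 at c1. Subgame-perfect outcome: (A, c1) with payoffs (12, 11).

11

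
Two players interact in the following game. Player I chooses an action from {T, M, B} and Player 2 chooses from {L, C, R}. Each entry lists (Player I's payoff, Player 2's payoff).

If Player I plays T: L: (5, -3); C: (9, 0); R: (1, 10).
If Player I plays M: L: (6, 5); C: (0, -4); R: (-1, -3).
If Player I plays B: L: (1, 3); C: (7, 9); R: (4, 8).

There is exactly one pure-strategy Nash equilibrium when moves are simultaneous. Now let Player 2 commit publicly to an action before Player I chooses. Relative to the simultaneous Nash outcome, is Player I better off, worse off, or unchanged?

Backward induction with Player 2 moving first.
- L → Player I plays M (best of 5, 6, 1); Player 2 gets 5.
- C → Player I plays T (best of 9, 0, 7); Player 2 gets 0.
- R → Player I plays B (best of 1, -1, 4); Player 2 gets 8.
Among 5, 0, 8, the best is 8 at R. Subgame-perfect outcome: (B, R) with payoffs (4, 8).
For the simultaneous game, intersect best replies.
Player I's best replies: L→M; C→T; R→B.
Player 2's best replies: T→R; M→L; B→C.
The unique mutual best reply is (M, L), giving (6, 5).
Player I earns 4 sequentially versus 6 at the Nash outcome: worse off.

worse off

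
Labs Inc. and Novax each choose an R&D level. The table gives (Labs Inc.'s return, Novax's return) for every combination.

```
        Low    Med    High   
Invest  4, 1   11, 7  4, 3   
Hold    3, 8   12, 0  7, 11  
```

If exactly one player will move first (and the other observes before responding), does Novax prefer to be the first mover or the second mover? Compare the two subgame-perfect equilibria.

first

If Labs Inc. leads: Novax's best replies are Invest→Med, Hold→High; Labs Inc.'s induced payoffs 11, 7; outcome (Invest, Med), payoffs (11, 7).
If Novax leads: Labs Inc.'s best replies are Low→Invest, Med→Hold, High→Hold; Novax's induced payoffs 1, 0, 11; outcome (Hold, High), payoffs (7, 11).
Novax gets 11 moving first and 7 moving second, so Novax prefers to move first.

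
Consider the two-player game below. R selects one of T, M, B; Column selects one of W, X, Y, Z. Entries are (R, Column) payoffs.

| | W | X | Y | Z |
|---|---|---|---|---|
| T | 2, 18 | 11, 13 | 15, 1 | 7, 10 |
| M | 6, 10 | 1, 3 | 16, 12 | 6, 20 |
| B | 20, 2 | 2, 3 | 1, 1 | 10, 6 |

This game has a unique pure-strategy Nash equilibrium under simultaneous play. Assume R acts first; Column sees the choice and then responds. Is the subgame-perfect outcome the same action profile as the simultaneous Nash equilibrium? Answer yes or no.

yes

Solve by backward induction (R leads).
- T → Column plays W (best of 18, 13, 1, 10); R gets 2.
- M → Column plays Z (best of 10, 3, 12, 20); R gets 6.
- B → Column plays Z (best of 2, 3, 1, 6); R gets 10.
Among 2, 6, 10, the best is 10 at B. Subgame-perfect outcome: (B, Z) with payoffs (10, 6).
Under simultaneous play:
R's best replies: W→B; X→T; Y→M; Z→B.
Column's best replies: T→W; M→Z; B→Z.
Only (B, Z) has each player best-responding; Nash payoffs (10, 6).
Sequential outcome (B, Z) coincides with the Nash profile (B, Z).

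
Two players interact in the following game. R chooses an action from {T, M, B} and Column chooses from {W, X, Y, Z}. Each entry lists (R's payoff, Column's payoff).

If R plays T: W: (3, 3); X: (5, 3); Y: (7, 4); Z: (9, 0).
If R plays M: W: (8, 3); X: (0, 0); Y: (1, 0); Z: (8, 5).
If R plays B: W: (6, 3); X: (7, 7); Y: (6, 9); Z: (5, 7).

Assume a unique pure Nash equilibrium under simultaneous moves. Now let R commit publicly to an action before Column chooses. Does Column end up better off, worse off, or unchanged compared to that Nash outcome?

Solve by backward induction (R leads).
- T: Column compares 3, 3, 4, 0 and picks Y; R would get 7.
- M: Column compares 3, 0, 0, 5 and picks Z; R would get 8.
- B: Column compares 3, 7, 9, 7 and picks Y; R would get 6.
R's induced payoffs are 7, 8, 6, so R commits to M. Subgame-perfect outcome: (M, Z) with payoffs (8, 5).
Under simultaneous play:
R's best replies: W→M; X→B; Y→T; Z→T.
Column's best replies: T→Y; M→Z; B→Y.
The unique mutual best reply is (T, Y), giving (7, 4).
Column earns 5 sequentially versus 4 at the Nash outcome: better off.

better off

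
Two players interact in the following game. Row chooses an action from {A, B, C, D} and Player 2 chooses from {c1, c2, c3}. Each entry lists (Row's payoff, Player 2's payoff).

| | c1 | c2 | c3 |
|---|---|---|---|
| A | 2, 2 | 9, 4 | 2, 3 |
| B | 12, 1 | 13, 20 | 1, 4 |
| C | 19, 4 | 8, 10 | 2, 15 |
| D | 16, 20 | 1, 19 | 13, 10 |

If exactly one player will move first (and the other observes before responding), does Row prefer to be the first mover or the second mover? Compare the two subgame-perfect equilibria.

If Row leads: Player 2's best replies are A→c2, B→c2, C→c3, D→c1; Row's induced payoffs 9, 13, 2, 16; outcome (D, c1), payoffs (16, 20).
If Player 2 leads: Row's best replies are c1→C, c2→B, c3→D; Player 2's induced payoffs 4, 20, 10; outcome (B, c2), payoffs (13, 20).
Row gets 16 moving first and 13 moving second, so Row prefers to move first.

first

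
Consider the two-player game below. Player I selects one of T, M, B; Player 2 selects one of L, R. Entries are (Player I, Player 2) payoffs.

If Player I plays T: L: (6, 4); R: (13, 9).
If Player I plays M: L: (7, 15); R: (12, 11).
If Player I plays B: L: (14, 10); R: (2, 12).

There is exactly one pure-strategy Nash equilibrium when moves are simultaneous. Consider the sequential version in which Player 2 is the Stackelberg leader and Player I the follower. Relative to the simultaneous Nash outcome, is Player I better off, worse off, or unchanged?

better off

Backward induction with Player 2 moving first.
- L: Player I compares 6, 7, 14 and picks B; Player 2 would get 10.
- R: Player I compares 13, 12, 2 and picks T; Player 2 would get 9.
Maximizing over 10, 9, Player 2 chooses L. Subgame-perfect outcome: (B, L) with payoffs (14, 10).
Under simultaneous play:
Player I's best replies: L→B; R→T.
Player 2's best replies: T→R; M→L; B→R.
The unique mutual best reply is (T, R), giving (13, 9).
Player I earns 14 sequentially versus 13 at the Nash outcome: better off.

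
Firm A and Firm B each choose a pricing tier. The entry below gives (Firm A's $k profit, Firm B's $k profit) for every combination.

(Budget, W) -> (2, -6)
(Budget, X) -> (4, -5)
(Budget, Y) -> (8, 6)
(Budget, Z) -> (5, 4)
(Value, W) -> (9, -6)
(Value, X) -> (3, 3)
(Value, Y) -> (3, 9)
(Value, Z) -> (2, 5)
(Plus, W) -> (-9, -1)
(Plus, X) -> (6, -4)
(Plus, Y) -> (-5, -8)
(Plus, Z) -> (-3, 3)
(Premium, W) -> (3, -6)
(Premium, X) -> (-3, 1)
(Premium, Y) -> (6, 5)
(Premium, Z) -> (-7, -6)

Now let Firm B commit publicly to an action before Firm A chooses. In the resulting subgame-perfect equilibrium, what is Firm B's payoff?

6

Backward induction with Firm B moving first.
- W: BR = Value, leader payoff -6.
- X: BR = Plus, leader payoff -4.
- Y: BR = Budget, leader payoff 6.
- Z: BR = Budget, leader payoff 4.
Among -6, -4, 6, 4, the best is 6 at Y. Subgame-perfect outcome: (Budget, Y) with payoffs (8, 6).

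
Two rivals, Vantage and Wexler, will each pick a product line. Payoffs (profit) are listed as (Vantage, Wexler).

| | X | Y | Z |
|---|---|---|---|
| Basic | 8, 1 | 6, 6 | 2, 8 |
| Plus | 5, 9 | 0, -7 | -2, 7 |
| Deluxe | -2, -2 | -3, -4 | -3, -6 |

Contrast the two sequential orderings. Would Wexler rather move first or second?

If Vantage leads: Wexler's best replies are Basic→Z, Plus→X, Deluxe→X; Vantage's induced payoffs 2, 5, -2; outcome (Plus, X), payoffs (5, 9).
If Wexler leads: Vantage's best replies are X→Basic, Y→Basic, Z→Basic; Wexler's induced payoffs 1, 6, 8; outcome (Basic, Z), payoffs (2, 8).
Wexler gets 8 moving first and 9 moving second, so Wexler prefers to move second.

second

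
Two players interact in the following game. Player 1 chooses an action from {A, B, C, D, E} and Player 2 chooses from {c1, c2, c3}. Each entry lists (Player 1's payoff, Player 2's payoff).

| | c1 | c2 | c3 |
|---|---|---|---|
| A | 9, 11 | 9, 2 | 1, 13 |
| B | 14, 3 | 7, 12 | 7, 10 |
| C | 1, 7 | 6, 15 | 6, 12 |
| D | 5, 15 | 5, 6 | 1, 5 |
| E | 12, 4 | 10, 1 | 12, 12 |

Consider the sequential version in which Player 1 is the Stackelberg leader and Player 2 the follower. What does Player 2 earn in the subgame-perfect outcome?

Player 2 best-responds to each possible Player 1 move:
- A: BR = c3, leader payoff 1.
- B: BR = c2, leader payoff 7.
- C: BR = c2, leader payoff 6.
- D: BR = c1, leader payoff 5.
- E: BR = c3, leader payoff 12.
Player 1's induced payoffs are 1, 7, 6, 5, 12, so Player 1 commits to E. Subgame-perfect outcome: (E, c3) with payoffs (12, 12).

12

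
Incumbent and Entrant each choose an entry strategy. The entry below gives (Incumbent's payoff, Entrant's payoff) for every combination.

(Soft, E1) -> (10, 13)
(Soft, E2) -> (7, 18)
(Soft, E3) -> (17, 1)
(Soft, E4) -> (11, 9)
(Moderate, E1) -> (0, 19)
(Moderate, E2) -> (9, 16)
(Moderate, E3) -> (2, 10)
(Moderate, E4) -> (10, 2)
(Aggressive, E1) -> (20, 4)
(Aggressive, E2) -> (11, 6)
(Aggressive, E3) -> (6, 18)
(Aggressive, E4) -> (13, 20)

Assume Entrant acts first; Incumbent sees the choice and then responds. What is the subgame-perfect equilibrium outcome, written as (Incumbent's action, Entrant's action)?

(Aggressive, E4)

Backward induction with Entrant moving first.
- E1: Incumbent compares 10, 0, 20 and picks Aggressive; Entrant would get 4.
- E2: Incumbent compares 7, 9, 11 and picks Aggressive; Entrant would get 6.
- E3: Incumbent compares 17, 2, 6 and picks Soft; Entrant would get 1.
- E4: Incumbent compares 11, 10, 13 and picks Aggressive; Entrant would get 20.
Among 4, 6, 1, 20, the best is 20 at E4. Subgame-perfect outcome: (Aggressive, E4) with payoffs (13, 20).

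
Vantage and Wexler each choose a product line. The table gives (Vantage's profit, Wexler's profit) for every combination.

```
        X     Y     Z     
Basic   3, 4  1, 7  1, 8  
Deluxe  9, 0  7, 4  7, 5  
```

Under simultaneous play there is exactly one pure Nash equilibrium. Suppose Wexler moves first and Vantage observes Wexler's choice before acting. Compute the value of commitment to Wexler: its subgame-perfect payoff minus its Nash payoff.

0

Vantage best-responds to each possible Wexler move:
- X: Vantage compares 3, 9 and picks Deluxe; Wexler would get 0.
- Y: Vantage compares 1, 7 and picks Deluxe; Wexler would get 4.
- Z: Vantage compares 1, 7 and picks Deluxe; Wexler would get 5.
Maximizing over 0, 4, 5, Wexler chooses Z. Subgame-perfect outcome: (Deluxe, Z) with payoffs (7, 5).
Under simultaneous play:
Vantage's best replies: X→Deluxe; Y→Deluxe; Z→Deluxe.
Wexler's best replies: Basic→Z; Deluxe→Z.
Only (Deluxe, Z) has each player best-responding; Nash payoffs (7, 5).
Wexler's commitment gain: 5 − 5 = 0.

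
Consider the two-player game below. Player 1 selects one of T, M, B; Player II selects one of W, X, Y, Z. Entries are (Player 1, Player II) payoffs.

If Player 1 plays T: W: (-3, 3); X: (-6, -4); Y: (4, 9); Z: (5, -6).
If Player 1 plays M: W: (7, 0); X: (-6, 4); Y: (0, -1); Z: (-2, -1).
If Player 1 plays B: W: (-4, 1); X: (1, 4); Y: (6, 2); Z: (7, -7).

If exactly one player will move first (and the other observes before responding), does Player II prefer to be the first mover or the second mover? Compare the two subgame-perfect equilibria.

If Player 1 leads: Player II's best replies are T→Y, M→X, B→X; Player 1's induced payoffs 4, -6, 1; outcome (T, Y), payoffs (4, 9).
If Player II leads: Player 1's best replies are W→M, X→B, Y→B, Z→B; Player II's induced payoffs 0, 4, 2, -7; outcome (B, X), payoffs (1, 4).
Player II gets 4 moving first and 9 moving second, so Player II prefers to move second.

second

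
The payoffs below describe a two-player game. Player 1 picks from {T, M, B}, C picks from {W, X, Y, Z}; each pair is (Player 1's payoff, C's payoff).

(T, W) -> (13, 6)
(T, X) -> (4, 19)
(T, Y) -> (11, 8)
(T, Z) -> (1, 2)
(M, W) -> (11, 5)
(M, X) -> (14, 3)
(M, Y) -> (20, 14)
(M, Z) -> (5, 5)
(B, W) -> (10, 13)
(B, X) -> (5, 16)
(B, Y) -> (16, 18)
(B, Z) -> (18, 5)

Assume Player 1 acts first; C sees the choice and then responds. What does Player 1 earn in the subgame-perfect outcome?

20

Backward induction with Player 1 moving first.
- T: C compares 6, 19, 8, 2 and picks X; Player 1 would get 4.
- M: C compares 5, 3, 14, 5 and picks Y; Player 1 would get 20.
- B: C compares 13, 16, 18, 5 and picks Y; Player 1 would get 16.
Among 4, 20, 16, the best is 20 at M. Subgame-perfect outcome: (M, Y) with payoffs (20, 14).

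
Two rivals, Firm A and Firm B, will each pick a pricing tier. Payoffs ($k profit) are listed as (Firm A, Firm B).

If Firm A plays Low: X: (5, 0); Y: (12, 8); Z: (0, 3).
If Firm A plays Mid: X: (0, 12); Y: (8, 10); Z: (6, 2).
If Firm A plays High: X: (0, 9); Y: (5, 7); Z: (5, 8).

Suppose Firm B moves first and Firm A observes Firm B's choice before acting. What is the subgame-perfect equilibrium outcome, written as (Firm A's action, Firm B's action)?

Backward induction with Firm B moving first.
- X: Firm A compares 5, 0, 0 and picks Low; Firm B would get 0.
- Y: Firm A compares 12, 8, 5 and picks Low; Firm B would get 8.
- Z: Firm A compares 0, 6, 5 and picks Mid; Firm B would get 2.
Among 0, 8, 2, the best is 8 at Y. Subgame-perfect outcome: (Low, Y) with payoffs (12, 8).

(Low, Y)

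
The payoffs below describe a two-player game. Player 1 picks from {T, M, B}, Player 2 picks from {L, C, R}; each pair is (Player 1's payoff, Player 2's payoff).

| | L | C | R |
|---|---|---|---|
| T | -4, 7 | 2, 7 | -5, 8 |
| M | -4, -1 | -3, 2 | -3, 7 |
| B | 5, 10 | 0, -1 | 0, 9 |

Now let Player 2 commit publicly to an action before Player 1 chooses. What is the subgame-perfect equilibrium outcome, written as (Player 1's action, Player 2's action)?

Backward induction with Player 2 moving first.
- L: BR = B, leader payoff 10.
- C: BR = T, leader payoff 7.
- R: BR = B, leader payoff 9.
Player 2's induced payoffs are 10, 7, 9, so Player 2 commits to L. Subgame-perfect outcome: (B, L) with payoffs (5, 10).

(B, L)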